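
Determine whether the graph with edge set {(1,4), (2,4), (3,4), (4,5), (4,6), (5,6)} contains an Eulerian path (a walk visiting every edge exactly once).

Step 1: Find the degree of each vertex:
  deg(1) = 1
  deg(2) = 1
  deg(3) = 1
  deg(4) = 5
  deg(5) = 2
  deg(6) = 2

Step 2: Count vertices with odd degree:
  Odd-degree vertices: 1, 2, 3, 4 (4 total)

Step 3: Apply Euler's theorem:
  - Eulerian circuit exists iff graph is connected and all vertices have even degree
  - Eulerian path exists iff graph is connected and has 0 or 2 odd-degree vertices

Graph has 4 odd-degree vertices (need 0 or 2).
Neither Eulerian path nor Eulerian circuit exists.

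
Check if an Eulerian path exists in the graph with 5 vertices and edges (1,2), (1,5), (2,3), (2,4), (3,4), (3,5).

Step 1: Find the degree of each vertex:
  deg(1) = 2
  deg(2) = 3
  deg(3) = 3
  deg(4) = 2
  deg(5) = 2

Step 2: Count vertices with odd degree:
  Odd-degree vertices: 2, 3 (2 total)

Step 3: Apply Euler's theorem:
  - Eulerian circuit exists iff graph is connected and all vertices have even degree
  - Eulerian path exists iff graph is connected and has 0 or 2 odd-degree vertices

Graph is connected with exactly 2 odd-degree vertices (2, 3).
Eulerian path exists (starting and ending at the odd-degree vertices), but no Eulerian circuit.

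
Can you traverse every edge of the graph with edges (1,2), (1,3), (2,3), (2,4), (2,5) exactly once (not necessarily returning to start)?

Step 1: Find the degree of each vertex:
  deg(1) = 2
  deg(2) = 4
  deg(3) = 2
  deg(4) = 1
  deg(5) = 1

Step 2: Count vertices with odd degree:
  Odd-degree vertices: 4, 5 (2 total)

Step 3: Apply Euler's theorem:
  - Eulerian circuit exists iff graph is connected and all vertices have even degree
  - Eulerian path exists iff graph is connected and has 0 or 2 odd-degree vertices

Graph is connected with exactly 2 odd-degree vertices (4, 5).
Eulerian path exists (starting and ending at the odd-degree vertices), but no Eulerian circuit.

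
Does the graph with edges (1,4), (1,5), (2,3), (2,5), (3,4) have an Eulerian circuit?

Step 1: Find the degree of each vertex:
  deg(1) = 2
  deg(2) = 2
  deg(3) = 2
  deg(4) = 2
  deg(5) = 2

Step 2: Count vertices with odd degree:
  All vertices have even degree (0 odd-degree vertices)

Step 3: Apply Euler's theorem:
  - Eulerian circuit exists iff graph is connected and all vertices have even degree
  - Eulerian path exists iff graph is connected and has 0 or 2 odd-degree vertices

Graph is connected with 0 odd-degree vertices.
Both Eulerian circuit and Eulerian path exist.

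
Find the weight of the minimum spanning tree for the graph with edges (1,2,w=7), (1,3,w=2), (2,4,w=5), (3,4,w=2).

Apply Kruskal's algorithm (sort edges by weight, add if no cycle):

Sorted edges by weight:
  (1,3) w=2
  (3,4) w=2
  (2,4) w=5
  (1,2) w=7

Add edge (1,3) w=2 -- no cycle. Running total: 2
Add edge (3,4) w=2 -- no cycle. Running total: 4
Add edge (2,4) w=5 -- no cycle. Running total: 9

MST edges: (1,3,w=2), (3,4,w=2), (2,4,w=5)
Total MST weight: 2 + 2 + 5 = 9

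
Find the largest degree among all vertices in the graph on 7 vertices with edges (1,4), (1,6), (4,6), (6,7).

Step 1: Count edges incident to each vertex:
  deg(1) = 2 (neighbors: 4, 6)
  deg(2) = 0 (neighbors: none)
  deg(3) = 0 (neighbors: none)
  deg(4) = 2 (neighbors: 1, 6)
  deg(5) = 0 (neighbors: none)
  deg(6) = 3 (neighbors: 1, 4, 7)
  deg(7) = 1 (neighbors: 6)

Step 2: Find maximum:
  max(2, 0, 0, 2, 0, 3, 1) = 3 (vertex 6)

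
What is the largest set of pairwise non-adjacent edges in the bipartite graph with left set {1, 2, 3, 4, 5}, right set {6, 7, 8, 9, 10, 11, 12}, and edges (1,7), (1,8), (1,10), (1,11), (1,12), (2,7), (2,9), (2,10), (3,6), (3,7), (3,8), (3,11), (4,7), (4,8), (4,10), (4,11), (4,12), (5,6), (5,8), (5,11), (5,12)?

Step 1: List the neighbors of each left vertex:
  1: 7, 8, 10, 11, 12
  2: 7, 9, 10
  3: 6, 7, 8, 11
  4: 7, 8, 10, 11, 12
  5: 6, 8, 11, 12

Step 2: Greedily match left vertices, then look for augmenting paths:
  Match 1 -- 7
  Match 2 -- 9
  Match 3 -- 6
  Match 4 -- 8
  Match 5 -- 11
  No augmenting path remains.

Step 3: Verify this is maximum:
  Matching size 5 = min(|L|, |R|) = min(5, 7), which is an upper bound, so this matching is maximum.

Maximum matching: {(1,7), (2,9), (3,6), (4,8), (5,11)}
Size: 5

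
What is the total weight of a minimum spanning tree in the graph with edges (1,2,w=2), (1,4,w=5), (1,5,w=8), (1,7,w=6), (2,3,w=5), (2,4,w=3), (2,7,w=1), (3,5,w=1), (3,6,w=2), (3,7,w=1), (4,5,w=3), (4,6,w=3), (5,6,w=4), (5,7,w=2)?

Apply Kruskal's algorithm (sort edges by weight, add if no cycle):

Sorted edges by weight:
  (2,7) w=1
  (3,5) w=1
  (3,7) w=1
  (1,2) w=2
  (3,6) w=2
  (5,7) w=2
  (2,4) w=3
  (4,5) w=3
  (4,6) w=3
  (5,6) w=4
  (1,4) w=5
  (2,3) w=5
  (1,7) w=6
  (1,5) w=8

Add edge (2,7) w=1 -- no cycle. Running total: 1
Add edge (3,5) w=1 -- no cycle. Running total: 2
Add edge (3,7) w=1 -- no cycle. Running total: 3
Add edge (1,2) w=2 -- no cycle. Running total: 5
Add edge (3,6) w=2 -- no cycle. Running total: 7
Skip edge (5,7) w=2 -- would create cycle
Add edge (2,4) w=3 -- no cycle. Running total: 10

MST edges: (2,7,w=1), (3,5,w=1), (3,7,w=1), (1,2,w=2), (3,6,w=2), (2,4,w=3)
Total MST weight: 1 + 1 + 1 + 2 + 2 + 3 = 10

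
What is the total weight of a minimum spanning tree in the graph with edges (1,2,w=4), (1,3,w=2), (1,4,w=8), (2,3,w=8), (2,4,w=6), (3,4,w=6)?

Apply Kruskal's algorithm (sort edges by weight, add if no cycle):

Sorted edges by weight:
  (1,3) w=2
  (1,2) w=4
  (2,4) w=6
  (3,4) w=6
  (1,4) w=8
  (2,3) w=8

Add edge (1,3) w=2 -- no cycle. Running total: 2
Add edge (1,2) w=4 -- no cycle. Running total: 6
Add edge (2,4) w=6 -- no cycle. Running total: 12

MST edges: (1,3,w=2), (1,2,w=4), (2,4,w=6)
Total MST weight: 2 + 4 + 6 = 12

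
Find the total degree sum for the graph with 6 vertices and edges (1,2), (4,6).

Step 1: Count edges incident to each vertex:
  deg(1) = 1 (neighbors: 2)
  deg(2) = 1 (neighbors: 1)
  deg(3) = 0 (neighbors: none)
  deg(4) = 1 (neighbors: 6)
  deg(5) = 0 (neighbors: none)
  deg(6) = 1 (neighbors: 4)

Step 2: Sum all degrees:
  1 + 1 + 0 + 1 + 0 + 1 = 4

Verification: sum of degrees = 2 * |E| = 2 * 2 = 4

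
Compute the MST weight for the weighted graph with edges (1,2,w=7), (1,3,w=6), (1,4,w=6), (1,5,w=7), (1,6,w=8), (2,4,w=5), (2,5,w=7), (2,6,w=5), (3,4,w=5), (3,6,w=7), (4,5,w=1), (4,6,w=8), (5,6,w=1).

Apply Kruskal's algorithm (sort edges by weight, add if no cycle):

Sorted edges by weight:
  (4,5) w=1
  (5,6) w=1
  (2,4) w=5
  (2,6) w=5
  (3,4) w=5
  (1,3) w=6
  (1,4) w=6
  (1,2) w=7
  (1,5) w=7
  (2,5) w=7
  (3,6) w=7
  (1,6) w=8
  (4,6) w=8

Add edge (4,5) w=1 -- no cycle. Running total: 1
Add edge (5,6) w=1 -- no cycle. Running total: 2
Add edge (2,4) w=5 -- no cycle. Running total: 7
Skip edge (2,6) w=5 -- would create cycle
Add edge (3,4) w=5 -- no cycle. Running total: 12
Add edge (1,3) w=6 -- no cycle. Running total: 18

MST edges: (4,5,w=1), (5,6,w=1), (2,4,w=5), (3,4,w=5), (1,3,w=6)
Total MST weight: 1 + 1 + 5 + 5 + 6 = 18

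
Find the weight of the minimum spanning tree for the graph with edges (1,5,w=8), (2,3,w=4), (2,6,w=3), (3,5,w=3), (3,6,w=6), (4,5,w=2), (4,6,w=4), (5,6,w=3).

Apply Kruskal's algorithm (sort edges by weight, add if no cycle):

Sorted edges by weight:
  (4,5) w=2
  (2,6) w=3
  (3,5) w=3
  (5,6) w=3
  (2,3) w=4
  (4,6) w=4
  (3,6) w=6
  (1,5) w=8

Add edge (4,5) w=2 -- no cycle. Running total: 2
Add edge (2,6) w=3 -- no cycle. Running total: 5
Add edge (3,5) w=3 -- no cycle. Running total: 8
Add edge (5,6) w=3 -- no cycle. Running total: 11
Skip edge (2,3) w=4 -- would create cycle
Skip edge (4,6) w=4 -- would create cycle
Skip edge (3,6) w=6 -- would create cycle
Add edge (1,5) w=8 -- no cycle. Running total: 19

MST edges: (4,5,w=2), (2,6,w=3), (3,5,w=3), (5,6,w=3), (1,5,w=8)
Total MST weight: 2 + 3 + 3 + 3 + 8 = 19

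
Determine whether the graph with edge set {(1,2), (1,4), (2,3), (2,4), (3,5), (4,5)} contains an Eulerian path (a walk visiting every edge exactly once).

Step 1: Find the degree of each vertex:
  deg(1) = 2
  deg(2) = 3
  deg(3) = 2
  deg(4) = 3
  deg(5) = 2

Step 2: Count vertices with odd degree:
  Odd-degree vertices: 2, 4 (2 total)

Step 3: Apply Euler's theorem:
  - Eulerian circuit exists iff graph is connected and all vertices have even degree
  - Eulerian path exists iff graph is connected and has 0 or 2 odd-degree vertices

Graph is connected with exactly 2 odd-degree vertices (2, 4).
Eulerian path exists (starting and ending at the odd-degree vertices), but no Eulerian circuit.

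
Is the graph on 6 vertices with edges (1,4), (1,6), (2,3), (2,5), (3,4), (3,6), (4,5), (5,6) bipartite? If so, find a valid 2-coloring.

Step 1: Attempt 2-coloring using BFS:
  Start at vertex 1, assign color 0
  Color vertex 4 with color 1 (neighbor of 1)
  Color vertex 6 with color 1 (neighbor of 1)
  Color vertex 3 with color 0 (neighbor of 4)
  Color vertex 5 with color 0 (neighbor of 4)
  Color vertex 2 with color 1 (neighbor of 3)

Step 2: 2-coloring succeeded. No conflicts found.
  Set A (color 0): {1, 3, 5}
  Set B (color 1): {2, 4, 6}

The graph is bipartite with partition {1, 3, 5}, {2, 4, 6}.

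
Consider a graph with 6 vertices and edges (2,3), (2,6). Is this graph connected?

Step 1: Build adjacency list from edges:
  1: (none)
  2: 3, 6
  3: 2
  4: (none)
  5: (none)
  6: 2

Step 2: Run BFS/DFS from vertex 1:
  Visited: {1}
  Reached 1 of 6 vertices

Step 3: Only 1 of 6 vertices reached. Graph is disconnected.
Connected components: {1}, {2, 3, 6}, {4}, {5}
Answer: No, the graph is not connected (4 components).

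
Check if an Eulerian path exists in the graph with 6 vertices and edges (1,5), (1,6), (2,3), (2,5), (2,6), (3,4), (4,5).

Step 1: Find the degree of each vertex:
  deg(1) = 2
  deg(2) = 3
  deg(3) = 2
  deg(4) = 2
  deg(5) = 3
  deg(6) = 2

Step 2: Count vertices with odd degree:
  Odd-degree vertices: 2, 5 (2 total)

Step 3: Apply Euler's theorem:
  - Eulerian circuit exists iff graph is connected and all vertices have even degree
  - Eulerian path exists iff graph is connected and has 0 or 2 odd-degree vertices

Graph is connected with exactly 2 odd-degree vertices (2, 5).
Eulerian path exists (starting and ending at the odd-degree vertices), but no Eulerian circuit.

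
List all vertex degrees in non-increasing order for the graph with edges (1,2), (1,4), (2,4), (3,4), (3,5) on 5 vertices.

Step 1: Count edges incident to each vertex:
  deg(1) = 2 (neighbors: 2, 4)
  deg(2) = 2 (neighbors: 1, 4)
  deg(3) = 2 (neighbors: 4, 5)
  deg(4) = 3 (neighbors: 1, 2, 3)
  deg(5) = 1 (neighbors: 3)

Step 2: Sort degrees in non-increasing order:
  Degrees: [2, 2, 2, 3, 1] -> sorted: [3, 2, 2, 2, 1]

Degree sequence: [3, 2, 2, 2, 1]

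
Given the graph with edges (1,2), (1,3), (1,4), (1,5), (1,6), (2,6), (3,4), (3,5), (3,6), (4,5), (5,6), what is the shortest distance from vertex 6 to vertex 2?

Step 1: Build adjacency list:
  1: 2, 3, 4, 5, 6
  2: 1, 6
  3: 1, 4, 5, 6
  4: 1, 3, 5
  5: 1, 3, 4, 6
  6: 1, 2, 3, 5

Step 2: BFS from vertex 6 to find shortest path to 2:
  vertex 1 reached at distance 1
  vertex 2 reached at distance 1

Step 3: Shortest path: 6 -> 2
Path length: 1 edge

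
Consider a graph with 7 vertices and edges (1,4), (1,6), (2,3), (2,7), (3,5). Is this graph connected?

Step 1: Build adjacency list from edges:
  1: 4, 6
  2: 3, 7
  3: 2, 5
  4: 1
  5: 3
  6: 1
  7: 2

Step 2: Run BFS/DFS from vertex 1:
  Visited: {1, 4, 6}
  Reached 3 of 7 vertices

Step 3: Only 3 of 7 vertices reached. Graph is disconnected.
Connected components: {1, 4, 6}, {2, 3, 5, 7}
Answer: No, the graph is not connected (2 components).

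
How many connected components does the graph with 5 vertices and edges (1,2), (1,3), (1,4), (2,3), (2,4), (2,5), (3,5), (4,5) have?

Step 1: Build adjacency list from edges:
  1: 2, 3, 4
  2: 1, 3, 4, 5
  3: 1, 2, 5
  4: 1, 2, 5
  5: 2, 3, 4

Step 2: Run BFS/DFS from vertex 1:
  Visited: {1, 2, 3, 4, 5}
  Reached 5 of 5 vertices

Step 3: All 5 vertices reached from vertex 1, so the graph is connected.
Number of connected components: 1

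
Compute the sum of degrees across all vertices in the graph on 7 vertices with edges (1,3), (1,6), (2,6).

Step 1: Count edges incident to each vertex:
  deg(1) = 2 (neighbors: 3, 6)
  deg(2) = 1 (neighbors: 6)
  deg(3) = 1 (neighbors: 1)
  deg(4) = 0 (neighbors: none)
  deg(5) = 0 (neighbors: none)
  deg(6) = 2 (neighbors: 1, 2)
  deg(7) = 0 (neighbors: none)

Step 2: Sum all degrees:
  2 + 1 + 1 + 0 + 0 + 2 + 0 = 6

Verification: sum of degrees = 2 * |E| = 2 * 3 = 6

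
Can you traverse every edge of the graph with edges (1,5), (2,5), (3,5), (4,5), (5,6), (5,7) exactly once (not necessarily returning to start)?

Step 1: Find the degree of each vertex:
  deg(1) = 1
  deg(2) = 1
  deg(3) = 1
  deg(4) = 1
  deg(5) = 6
  deg(6) = 1
  deg(7) = 1

Step 2: Count vertices with odd degree:
  Odd-degree vertices: 1, 2, 3, 4, 6, 7 (6 total)

Step 3: Apply Euler's theorem:
  - Eulerian circuit exists iff graph is connected and all vertices have even degree
  - Eulerian path exists iff graph is connected and has 0 or 2 odd-degree vertices

Graph has 6 odd-degree vertices (need 0 or 2).
Neither Eulerian path nor Eulerian circuit exists.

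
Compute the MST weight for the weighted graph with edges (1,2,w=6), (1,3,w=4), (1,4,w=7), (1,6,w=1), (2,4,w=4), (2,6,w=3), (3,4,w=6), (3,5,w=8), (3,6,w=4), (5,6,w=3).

Apply Kruskal's algorithm (sort edges by weight, add if no cycle):

Sorted edges by weight:
  (1,6) w=1
  (2,6) w=3
  (5,6) w=3
  (1,3) w=4
  (2,4) w=4
  (3,6) w=4
  (1,2) w=6
  (3,4) w=6
  (1,4) w=7
  (3,5) w=8

Add edge (1,6) w=1 -- no cycle. Running total: 1
Add edge (2,6) w=3 -- no cycle. Running total: 4
Add edge (5,6) w=3 -- no cycle. Running total: 7
Add edge (1,3) w=4 -- no cycle. Running total: 11
Add edge (2,4) w=4 -- no cycle. Running total: 15

MST edges: (1,6,w=1), (2,6,w=3), (5,6,w=3), (1,3,w=4), (2,4,w=4)
Total MST weight: 1 + 3 + 3 + 4 + 4 = 15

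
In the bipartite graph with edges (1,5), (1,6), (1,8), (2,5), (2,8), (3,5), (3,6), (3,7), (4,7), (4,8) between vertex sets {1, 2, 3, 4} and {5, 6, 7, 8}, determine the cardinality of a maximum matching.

Step 1: List the neighbors of each left vertex:
  1: 5, 6, 8
  2: 5, 8
  3: 5, 6, 7
  4: 7, 8

Step 2: Greedily match left vertices, then look for augmenting paths:
  Match 1 -- 5
  Match 2 -- 8
  Match 3 -- 6
  Match 4 -- 7
  No augmenting path remains.

Step 3: Verify this is maximum:
  Matching size 4 = min(|L|, |R|) = min(4, 4), which is an upper bound, so this matching is maximum.

Maximum matching: {(1,5), (2,8), (3,6), (4,7)}
Size: 4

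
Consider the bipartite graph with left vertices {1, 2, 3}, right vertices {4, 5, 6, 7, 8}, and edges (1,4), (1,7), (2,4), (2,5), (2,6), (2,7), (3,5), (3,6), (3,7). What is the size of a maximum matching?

Step 1: List the neighbors of each left vertex:
  1: 4, 7
  2: 4, 5, 6, 7
  3: 5, 6, 7

Step 2: Greedily match left vertices, then look for augmenting paths:
  Match 1 -- 4
  Match 2 -- 5
  Match 3 -- 6
  No augmenting path remains.

Step 3: Verify this is maximum:
  Matching size 3 = min(|L|, |R|) = min(3, 5), which is an upper bound, so this matching is maximum.

Maximum matching: {(1,4), (2,5), (3,6)}
Size: 3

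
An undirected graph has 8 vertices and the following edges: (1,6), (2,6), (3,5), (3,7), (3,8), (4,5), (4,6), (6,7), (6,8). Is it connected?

Step 1: Build adjacency list from edges:
  1: 6
  2: 6
  3: 5, 7, 8
  4: 5, 6
  5: 3, 4
  6: 1, 2, 4, 7, 8
  7: 3, 6
  8: 3, 6

Step 2: Run BFS/DFS from vertex 1:
  Visited: {1, 6, 2, 4, 7, 8, 5, 3}
  Reached 8 of 8 vertices

Step 3: All 8 vertices reached from vertex 1, so the graph is connected.
Answer: Yes, the graph is connected.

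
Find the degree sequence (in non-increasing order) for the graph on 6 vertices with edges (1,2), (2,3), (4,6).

Step 1: Count edges incident to each vertex:
  deg(1) = 1 (neighbors: 2)
  deg(2) = 2 (neighbors: 1, 3)
  deg(3) = 1 (neighbors: 2)
  deg(4) = 1 (neighbors: 6)
  deg(5) = 0 (neighbors: none)
  deg(6) = 1 (neighbors: 4)

Step 2: Sort degrees in non-increasing order:
  Degrees: [1, 2, 1, 1, 0, 1] -> sorted: [2, 1, 1, 1, 1, 0]

Degree sequence: [2, 1, 1, 1, 1, 0]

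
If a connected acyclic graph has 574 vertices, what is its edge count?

A tree on n vertices always has exactly n - 1 edges.
For n = 574: edges = 574 - 1 = 573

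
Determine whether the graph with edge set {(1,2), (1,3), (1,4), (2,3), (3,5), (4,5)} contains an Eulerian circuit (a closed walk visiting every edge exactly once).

Step 1: Find the degree of each vertex:
  deg(1) = 3
  deg(2) = 2
  deg(3) = 3
  deg(4) = 2
  deg(5) = 2

Step 2: Count vertices with odd degree:
  Odd-degree vertices: 1, 3 (2 total)

Step 3: Apply Euler's theorem:
  - Eulerian circuit exists iff graph is connected and all vertices have even degree
  - Eulerian path exists iff graph is connected and has 0 or 2 odd-degree vertices

Graph is connected with exactly 2 odd-degree vertices (1, 3).
Eulerian path exists (starting and ending at the odd-degree vertices), but no Eulerian circuit.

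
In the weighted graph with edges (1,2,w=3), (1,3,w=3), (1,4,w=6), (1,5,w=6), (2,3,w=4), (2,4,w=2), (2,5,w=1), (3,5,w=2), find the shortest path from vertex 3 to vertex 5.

Step 1: Build adjacency list with weights:
  1: 2(w=3), 3(w=3), 4(w=6), 5(w=6)
  2: 1(w=3), 3(w=4), 4(w=2), 5(w=1)
  3: 1(w=3), 2(w=4), 5(w=2)
  4: 1(w=6), 2(w=2)
  5: 1(w=6), 2(w=1), 3(w=2)

Step 2: Apply Dijkstra's algorithm from vertex 3:
  Visit vertex 3 (distance=0)
    Update dist[1] = 3
    Update dist[2] = 4
    Update dist[5] = 2
  Visit vertex 5 (distance=2)
    Update dist[2] = 3

Step 3: Shortest path: 3 -> 5
Total weight: 2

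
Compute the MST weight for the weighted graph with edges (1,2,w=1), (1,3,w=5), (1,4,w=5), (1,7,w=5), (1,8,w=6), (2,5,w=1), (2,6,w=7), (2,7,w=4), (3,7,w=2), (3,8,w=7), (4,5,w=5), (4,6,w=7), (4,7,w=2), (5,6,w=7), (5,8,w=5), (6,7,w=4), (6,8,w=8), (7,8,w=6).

Apply Kruskal's algorithm (sort edges by weight, add if no cycle):

Sorted edges by weight:
  (1,2) w=1
  (2,5) w=1
  (3,7) w=2
  (4,7) w=2
  (2,7) w=4
  (6,7) w=4
  (1,3) w=5
  (1,4) w=5
  (1,7) w=5
  (4,5) w=5
  (5,8) w=5
  (1,8) w=6
  (7,8) w=6
  (2,6) w=7
  (3,8) w=7
  (4,6) w=7
  (5,6) w=7
  (6,8) w=8

Add edge (1,2) w=1 -- no cycle. Running total: 1
Add edge (2,5) w=1 -- no cycle. Running total: 2
Add edge (3,7) w=2 -- no cycle. Running total: 4
Add edge (4,7) w=2 -- no cycle. Running total: 6
Add edge (2,7) w=4 -- no cycle. Running total: 10
Add edge (6,7) w=4 -- no cycle. Running total: 14
Skip edge (1,3) w=5 -- would create cycle
Skip edge (1,4) w=5 -- would create cycle
Skip edge (1,7) w=5 -- would create cycle
Skip edge (4,5) w=5 -- would create cycle
Add edge (5,8) w=5 -- no cycle. Running total: 19

MST edges: (1,2,w=1), (2,5,w=1), (3,7,w=2), (4,7,w=2), (2,7,w=4), (6,7,w=4), (5,8,w=5)
Total MST weight: 1 + 1 + 2 + 2 + 4 + 4 + 5 = 19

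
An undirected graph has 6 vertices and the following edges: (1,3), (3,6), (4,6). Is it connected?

Step 1: Build adjacency list from edges:
  1: 3
  2: (none)
  3: 1, 6
  4: 6
  5: (none)
  6: 3, 4

Step 2: Run BFS/DFS from vertex 1:
  Visited: {1, 3, 6, 4}
  Reached 4 of 6 vertices

Step 3: Only 4 of 6 vertices reached. Graph is disconnected.
Connected components: {1, 3, 4, 6}, {2}, {5}
Answer: No, the graph is not connected (3 components).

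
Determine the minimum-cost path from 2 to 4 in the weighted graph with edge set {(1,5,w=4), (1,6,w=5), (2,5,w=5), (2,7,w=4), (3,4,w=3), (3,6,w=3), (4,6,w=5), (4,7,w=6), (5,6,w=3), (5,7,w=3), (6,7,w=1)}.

Step 1: Build adjacency list with weights:
  1: 5(w=4), 6(w=5)
  2: 5(w=5), 7(w=4)
  3: 4(w=3), 6(w=3)
  4: 3(w=3), 6(w=5), 7(w=6)
  5: 1(w=4), 2(w=5), 6(w=3), 7(w=3)
  6: 1(w=5), 3(w=3), 4(w=5), 5(w=3), 7(w=1)
  7: 2(w=4), 4(w=6), 5(w=3), 6(w=1)

Step 2: Apply Dijkstra's algorithm from vertex 2:
  Visit vertex 2 (distance=0)
    Update dist[5] = 5
    Update dist[7] = 4
  Visit vertex 7 (distance=4)
    Update dist[4] = 10
    Update dist[6] = 5
  Visit vertex 5 (distance=5)
    Update dist[1] = 9
  Visit vertex 6 (distance=5)
    Update dist[3] = 8
  Visit vertex 3 (distance=8)
  Visit vertex 1 (distance=9)
  Visit vertex 4 (distance=10)

Step 3: Shortest path: 2 -> 7 -> 4
Total weight: 4 + 6 = 10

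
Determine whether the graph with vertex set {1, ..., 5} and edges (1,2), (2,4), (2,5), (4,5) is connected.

Step 1: Build adjacency list from edges:
  1: 2
  2: 1, 4, 5
  3: (none)
  4: 2, 5
  5: 2, 4

Step 2: Run BFS/DFS from vertex 1:
  Visited: {1, 2, 4, 5}
  Reached 4 of 5 vertices

Step 3: Only 4 of 5 vertices reached. Graph is disconnected.
Connected components: {1, 2, 4, 5}, {3}
Answer: No, the graph is not connected (2 components).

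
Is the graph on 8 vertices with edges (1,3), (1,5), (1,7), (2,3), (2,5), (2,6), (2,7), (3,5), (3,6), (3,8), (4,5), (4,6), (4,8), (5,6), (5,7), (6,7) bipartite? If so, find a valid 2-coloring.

Step 1: Attempt 2-coloring using BFS:
  Start at vertex 1, assign color 0
  Color vertex 3 with color 1 (neighbor of 1)
  Color vertex 5 with color 1 (neighbor of 1)
  Color vertex 7 with color 1 (neighbor of 1)
  Color vertex 2 with color 0 (neighbor of 3)

Step 2: Conflict found! Vertices 3 and 5 are adjacent but have the same color.
This means the graph contains an odd cycle.

The graph is NOT bipartite.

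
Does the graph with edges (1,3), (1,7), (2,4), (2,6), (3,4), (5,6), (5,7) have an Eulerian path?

Step 1: Find the degree of each vertex:
  deg(1) = 2
  deg(2) = 2
  deg(3) = 2
  deg(4) = 2
  deg(5) = 2
  deg(6) = 2
  deg(7) = 2

Step 2: Count vertices with odd degree:
  All vertices have even degree (0 odd-degree vertices)

Step 3: Apply Euler's theorem:
  - Eulerian circuit exists iff graph is connected and all vertices have even degree
  - Eulerian path exists iff graph is connected and has 0 or 2 odd-degree vertices

Graph is connected with 0 odd-degree vertices.
Both Eulerian circuit and Eulerian path exist.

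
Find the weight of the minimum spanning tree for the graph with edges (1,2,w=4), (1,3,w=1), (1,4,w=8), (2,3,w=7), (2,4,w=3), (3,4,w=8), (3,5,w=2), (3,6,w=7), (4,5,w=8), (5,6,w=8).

Apply Kruskal's algorithm (sort edges by weight, add if no cycle):

Sorted edges by weight:
  (1,3) w=1
  (3,5) w=2
  (2,4) w=3
  (1,2) w=4
  (2,3) w=7
  (3,6) w=7
  (1,4) w=8
  (3,4) w=8
  (4,5) w=8
  (5,6) w=8

Add edge (1,3) w=1 -- no cycle. Running total: 1
Add edge (3,5) w=2 -- no cycle. Running total: 3
Add edge (2,4) w=3 -- no cycle. Running total: 6
Add edge (1,2) w=4 -- no cycle. Running total: 10
Skip edge (2,3) w=7 -- would create cycle
Add edge (3,6) w=7 -- no cycle. Running total: 17

MST edges: (1,3,w=1), (3,5,w=2), (2,4,w=3), (1,2,w=4), (3,6,w=7)
Total MST weight: 1 + 2 + 3 + 4 + 7 = 17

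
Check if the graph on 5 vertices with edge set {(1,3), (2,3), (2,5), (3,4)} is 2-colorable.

Step 1: Attempt 2-coloring using BFS:
  Start at vertex 1, assign color 0
  Color vertex 3 with color 1 (neighbor of 1)
  Color vertex 2 with color 0 (neighbor of 3)
  Color vertex 4 with color 0 (neighbor of 3)
  Color vertex 5 with color 1 (neighbor of 2)

Step 2: 2-coloring succeeded. No conflicts found.
  Set A (color 0): {1, 2, 4}
  Set B (color 1): {3, 5}

The graph is bipartite with partition {1, 2, 4}, {3, 5}.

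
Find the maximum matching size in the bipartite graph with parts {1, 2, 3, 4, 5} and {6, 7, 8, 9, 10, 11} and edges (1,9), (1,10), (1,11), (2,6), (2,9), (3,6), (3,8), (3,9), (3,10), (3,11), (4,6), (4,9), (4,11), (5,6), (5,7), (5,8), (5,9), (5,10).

Step 1: List the neighbors of each left vertex:
  1: 9, 10, 11
  2: 6, 9
  3: 6, 8, 9, 10, 11
  4: 6, 9, 11
  5: 6, 7, 8, 9, 10

Step 2: Greedily match left vertices, then look for augmenting paths:
  Match 1 -- 9
  Match 2 -- 6
  Match 3 -- 8
  Match 4 -- 11
  Match 5 -- 7
  No augmenting path remains.

Step 3: Verify this is maximum:
  Matching size 5 = min(|L|, |R|) = min(5, 6), which is an upper bound, so this matching is maximum.

Maximum matching: {(1,9), (2,6), (3,8), (4,11), (5,7)}
Size: 5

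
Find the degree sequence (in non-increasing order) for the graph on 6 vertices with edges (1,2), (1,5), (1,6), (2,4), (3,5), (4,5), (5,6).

Step 1: Count edges incident to each vertex:
  deg(1) = 3 (neighbors: 2, 5, 6)
  deg(2) = 2 (neighbors: 1, 4)
  deg(3) = 1 (neighbors: 5)
  deg(4) = 2 (neighbors: 2, 5)
  deg(5) = 4 (neighbors: 1, 3, 4, 6)
  deg(6) = 2 (neighbors: 1, 5)

Step 2: Sort degrees in non-increasing order:
  Degrees: [3, 2, 1, 2, 4, 2] -> sorted: [4, 3, 2, 2, 2, 1]

Degree sequence: [4, 3, 2, 2, 2, 1]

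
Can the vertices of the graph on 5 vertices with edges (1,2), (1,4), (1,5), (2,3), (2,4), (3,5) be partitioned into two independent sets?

Step 1: Attempt 2-coloring using BFS:
  Start at vertex 1, assign color 0
  Color vertex 2 with color 1 (neighbor of 1)
  Color vertex 4 with color 1 (neighbor of 1)
  Color vertex 5 with color 1 (neighbor of 1)
  Color vertex 3 with color 0 (neighbor of 2)

Step 2: Conflict found! Vertices 2 and 4 are adjacent but have the same color.
This means the graph contains an odd cycle.

The graph is NOT bipartite.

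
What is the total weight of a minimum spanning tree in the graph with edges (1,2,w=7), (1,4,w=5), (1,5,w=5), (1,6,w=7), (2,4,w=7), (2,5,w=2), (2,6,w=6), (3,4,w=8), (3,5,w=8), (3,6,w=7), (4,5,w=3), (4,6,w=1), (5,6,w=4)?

Apply Kruskal's algorithm (sort edges by weight, add if no cycle):

Sorted edges by weight:
  (4,6) w=1
  (2,5) w=2
  (4,5) w=3
  (5,6) w=4
  (1,4) w=5
  (1,5) w=5
  (2,6) w=6
  (1,2) w=7
  (1,6) w=7
  (2,4) w=7
  (3,6) w=7
  (3,4) w=8
  (3,5) w=8

Add edge (4,6) w=1 -- no cycle. Running total: 1
Add edge (2,5) w=2 -- no cycle. Running total: 3
Add edge (4,5) w=3 -- no cycle. Running total: 6
Skip edge (5,6) w=4 -- would create cycle
Add edge (1,4) w=5 -- no cycle. Running total: 11
Skip edge (1,5) w=5 -- would create cycle
Skip edge (2,6) w=6 -- would create cycle
Skip edge (1,2) w=7 -- would create cycle
Skip edge (1,6) w=7 -- would create cycle
Skip edge (2,4) w=7 -- would create cycle
Add edge (3,6) w=7 -- no cycle. Running total: 18

MST edges: (4,6,w=1), (2,5,w=2), (4,5,w=3), (1,4,w=5), (3,6,w=7)
Total MST weight: 1 + 2 + 3 + 5 + 7 = 18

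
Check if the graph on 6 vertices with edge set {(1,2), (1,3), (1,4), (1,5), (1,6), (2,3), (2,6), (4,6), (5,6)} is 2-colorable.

Step 1: Attempt 2-coloring using BFS:
  Start at vertex 1, assign color 0
  Color vertex 2 with color 1 (neighbor of 1)
  Color vertex 3 with color 1 (neighbor of 1)
  Color vertex 4 with color 1 (neighbor of 1)
  Color vertex 5 with color 1 (neighbor of 1)
  Color vertex 6 with color 1 (neighbor of 1)

Step 2: Conflict found! Vertices 2 and 3 are adjacent but have the same color.
This means the graph contains an odd cycle.

The graph is NOT bipartite.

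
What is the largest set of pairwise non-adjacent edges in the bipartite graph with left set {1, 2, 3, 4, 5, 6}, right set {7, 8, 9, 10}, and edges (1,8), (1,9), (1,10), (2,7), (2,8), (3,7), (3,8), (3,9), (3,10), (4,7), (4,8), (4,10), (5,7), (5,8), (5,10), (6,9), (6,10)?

Step 1: List the neighbors of each left vertex:
  1: 8, 9, 10
  2: 7, 8
  3: 7, 8, 9, 10
  4: 7, 8, 10
  5: 7, 8, 10
  6: 9, 10

Step 2: Greedily match left vertices, then look for augmenting paths:
  Match 1 -- 8
  Match 2 -- 7
  Match 3 -- 9
  Match 4 -- 10
  No augmenting path remains.

Step 3: Verify this is maximum:
  Matching size 4 = min(|L|, |R|) = min(6, 4), which is an upper bound, so this matching is maximum.

Maximum matching: {(1,8), (2,7), (3,9), (4,10)}
Size: 4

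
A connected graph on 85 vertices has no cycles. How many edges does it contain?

A tree on n vertices always has exactly n - 1 edges.
For n = 85: edges = 85 - 1 = 84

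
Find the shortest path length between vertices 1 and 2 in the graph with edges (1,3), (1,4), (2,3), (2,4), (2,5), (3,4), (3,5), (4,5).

Step 1: Build adjacency list:
  1: 3, 4
  2: 3, 4, 5
  3: 1, 2, 4, 5
  4: 1, 2, 3, 5
  5: 2, 3, 4

Step 2: BFS from vertex 1 to find shortest path to 2:
  vertex 3 reached at distance 1
  vertex 4 reached at distance 1
  vertex 2 reached at distance 2

Step 3: Shortest path: 1 -> 4 -> 2
Path length: 2 edges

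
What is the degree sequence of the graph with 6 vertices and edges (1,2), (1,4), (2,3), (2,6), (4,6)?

Step 1: Count edges incident to each vertex:
  deg(1) = 2 (neighbors: 2, 4)
  deg(2) = 3 (neighbors: 1, 3, 6)
  deg(3) = 1 (neighbors: 2)
  deg(4) = 2 (neighbors: 1, 6)
  deg(5) = 0 (neighbors: none)
  deg(6) = 2 (neighbors: 2, 4)

Step 2: Sort degrees in non-increasing order:
  Degrees: [2, 3, 1, 2, 0, 2] -> sorted: [3, 2, 2, 2, 1, 0]

Degree sequence: [3, 2, 2, 2, 1, 0]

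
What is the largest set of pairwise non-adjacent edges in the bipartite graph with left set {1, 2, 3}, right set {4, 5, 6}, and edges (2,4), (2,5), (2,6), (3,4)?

Step 1: List the neighbors of each left vertex:
  1: (none)
  2: 4, 5, 6
  3: 4

Step 2: Greedily match left vertices, then look for augmenting paths:
  Match 2 -- 5
  Match 3 -- 4
  No augmenting path remains.

Step 3: Verify this is maximum:
  Matching has size 2. The vertex set {2, 3} covers every edge and has size 2; any matching has at most one edge per cover vertex, so 2 is maximum (König's theorem).

Maximum matching: {(2,5), (3,4)}
Size: 2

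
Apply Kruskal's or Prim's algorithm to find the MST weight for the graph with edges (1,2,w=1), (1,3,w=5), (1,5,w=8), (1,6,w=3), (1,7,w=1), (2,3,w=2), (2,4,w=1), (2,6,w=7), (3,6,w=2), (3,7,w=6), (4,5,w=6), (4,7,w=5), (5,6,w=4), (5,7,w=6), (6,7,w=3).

Apply Kruskal's algorithm (sort edges by weight, add if no cycle):

Sorted edges by weight:
  (1,2) w=1
  (1,7) w=1
  (2,4) w=1
  (2,3) w=2
  (3,6) w=2
  (1,6) w=3
  (6,7) w=3
  (5,6) w=4
  (1,3) w=5
  (4,7) w=5
  (3,7) w=6
  (4,5) w=6
  (5,7) w=6
  (2,6) w=7
  (1,5) w=8

Add edge (1,2) w=1 -- no cycle. Running total: 1
Add edge (1,7) w=1 -- no cycle. Running total: 2
Add edge (2,4) w=1 -- no cycle. Running total: 3
Add edge (2,3) w=2 -- no cycle. Running total: 5
Add edge (3,6) w=2 -- no cycle. Running total: 7
Skip edge (1,6) w=3 -- would create cycle
Skip edge (6,7) w=3 -- would create cycle
Add edge (5,6) w=4 -- no cycle. Running total: 11

MST edges: (1,2,w=1), (1,7,w=1), (2,4,w=1), (2,3,w=2), (3,6,w=2), (5,6,w=4)
Total MST weight: 1 + 1 + 1 + 2 + 2 + 4 = 11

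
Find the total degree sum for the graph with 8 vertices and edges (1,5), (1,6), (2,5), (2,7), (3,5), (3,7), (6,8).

Step 1: Count edges incident to each vertex:
  deg(1) = 2 (neighbors: 5, 6)
  deg(2) = 2 (neighbors: 5, 7)
  deg(3) = 2 (neighbors: 5, 7)
  deg(4) = 0 (neighbors: none)
  deg(5) = 3 (neighbors: 1, 2, 3)
  deg(6) = 2 (neighbors: 1, 8)
  deg(7) = 2 (neighbors: 2, 3)
  deg(8) = 1 (neighbors: 6)

Step 2: Sum all degrees:
  2 + 2 + 2 + 0 + 3 + 2 + 2 + 1 = 14

Verification: sum of degrees = 2 * |E| = 2 * 7 = 14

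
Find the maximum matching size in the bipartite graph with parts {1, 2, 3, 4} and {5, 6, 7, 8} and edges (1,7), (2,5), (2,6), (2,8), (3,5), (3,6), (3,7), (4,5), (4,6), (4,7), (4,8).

Step 1: List the neighbors of each left vertex:
  1: 7
  2: 5, 6, 8
  3: 5, 6, 7
  4: 5, 6, 7, 8

Step 2: Greedily match left vertices, then look for augmenting paths:
  Match 1 -- 7
  Match 2 -- 5
  Match 3 -- 6
  Match 4 -- 8
  No augmenting path remains.

Step 3: Verify this is maximum:
  Matching size 4 = min(|L|, |R|) = min(4, 4), which is an upper bound, so this matching is maximum.

Maximum matching: {(1,7), (2,5), (3,6), (4,8)}
Size: 4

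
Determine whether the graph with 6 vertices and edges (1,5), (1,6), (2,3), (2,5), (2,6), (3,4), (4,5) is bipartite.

Step 1: Attempt 2-coloring using BFS:
  Start at vertex 1, assign color 0
  Color vertex 5 with color 1 (neighbor of 1)
  Color vertex 6 with color 1 (neighbor of 1)
  Color vertex 2 with color 0 (neighbor of 5)
  Color vertex 4 with color 0 (neighbor of 5)
  Color vertex 3 with color 1 (neighbor of 2)

Step 2: 2-coloring succeeded. No conflicts found.
  Set A (color 0): {1, 2, 4}
  Set B (color 1): {3, 5, 6}

The graph is bipartite with partition {1, 2, 4}, {3, 5, 6}.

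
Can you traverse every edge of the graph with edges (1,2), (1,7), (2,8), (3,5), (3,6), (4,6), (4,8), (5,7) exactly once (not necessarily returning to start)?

Step 1: Find the degree of each vertex:
  deg(1) = 2
  deg(2) = 2
  deg(3) = 2
  deg(4) = 2
  deg(5) = 2
  deg(6) = 2
  deg(7) = 2
  deg(8) = 2

Step 2: Count vertices with odd degree:
  All vertices have even degree (0 odd-degree vertices)

Step 3: Apply Euler's theorem:
  - Eulerian circuit exists iff graph is connected and all vertices have even degree
  - Eulerian path exists iff graph is connected and has 0 or 2 odd-degree vertices

Graph is connected with 0 odd-degree vertices.
Both Eulerian circuit and Eulerian path exist.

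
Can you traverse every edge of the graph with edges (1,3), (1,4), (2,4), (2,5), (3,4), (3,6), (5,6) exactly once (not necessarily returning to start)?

Step 1: Find the degree of each vertex:
  deg(1) = 2
  deg(2) = 2
  deg(3) = 3
  deg(4) = 3
  deg(5) = 2
  deg(6) = 2

Step 2: Count vertices with odd degree:
  Odd-degree vertices: 3, 4 (2 total)

Step 3: Apply Euler's theorem:
  - Eulerian circuit exists iff graph is connected and all vertices have even degree
  - Eulerian path exists iff graph is connected and has 0 or 2 odd-degree vertices

Graph is connected with exactly 2 odd-degree vertices (3, 4).
Eulerian path exists (starting and ending at the odd-degree vertices), but no Eulerian circuit.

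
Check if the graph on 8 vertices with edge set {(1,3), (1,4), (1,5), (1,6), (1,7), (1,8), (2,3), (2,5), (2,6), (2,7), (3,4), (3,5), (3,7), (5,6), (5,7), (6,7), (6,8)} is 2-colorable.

Step 1: Attempt 2-coloring using BFS:
  Start at vertex 1, assign color 0
  Color vertex 3 with color 1 (neighbor of 1)
  Color vertex 4 with color 1 (neighbor of 1)
  Color vertex 5 with color 1 (neighbor of 1)
  Color vertex 6 with color 1 (neighbor of 1)
  Color vertex 7 with color 1 (neighbor of 1)
  Color vertex 8 with color 1 (neighbor of 1)
  Color vertex 2 with color 0 (neighbor of 3)

Step 2: Conflict found! Vertices 3 and 4 are adjacent but have the same color.
This means the graph contains an odd cycle.

The graph is NOT bipartite.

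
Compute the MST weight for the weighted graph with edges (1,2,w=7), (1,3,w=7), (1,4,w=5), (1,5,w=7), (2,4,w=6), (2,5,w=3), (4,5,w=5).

Apply Kruskal's algorithm (sort edges by weight, add if no cycle):

Sorted edges by weight:
  (2,5) w=3
  (1,4) w=5
  (4,5) w=5
  (2,4) w=6
  (1,5) w=7
  (1,3) w=7
  (1,2) w=7

Add edge (2,5) w=3 -- no cycle. Running total: 3
Add edge (1,4) w=5 -- no cycle. Running total: 8
Add edge (4,5) w=5 -- no cycle. Running total: 13
Skip edge (2,4) w=6 -- would create cycle
Skip edge (1,5) w=7 -- would create cycle
Add edge (1,3) w=7 -- no cycle. Running total: 20

MST edges: (2,5,w=3), (1,4,w=5), (4,5,w=5), (1,3,w=7)
Total MST weight: 3 + 5 + 5 + 7 = 20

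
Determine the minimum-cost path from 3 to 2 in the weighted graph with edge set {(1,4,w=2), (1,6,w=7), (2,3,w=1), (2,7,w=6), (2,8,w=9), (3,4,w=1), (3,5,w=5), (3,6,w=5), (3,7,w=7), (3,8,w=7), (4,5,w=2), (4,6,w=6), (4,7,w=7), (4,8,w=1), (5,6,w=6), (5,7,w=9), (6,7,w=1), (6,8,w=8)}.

Step 1: Build adjacency list with weights:
  1: 4(w=2), 6(w=7)
  2: 3(w=1), 7(w=6), 8(w=9)
  3: 2(w=1), 4(w=1), 5(w=5), 6(w=5), 7(w=7), 8(w=7)
  4: 1(w=2), 3(w=1), 5(w=2), 6(w=6), 7(w=7), 8(w=1)
  5: 3(w=5), 4(w=2), 6(w=6), 7(w=9)
  6: 1(w=7), 3(w=5), 4(w=6), 5(w=6), 7(w=1), 8(w=8)
  7: 2(w=6), 3(w=7), 4(w=7), 5(w=9), 6(w=1)
  8: 2(w=9), 3(w=7), 4(w=1), 6(w=8)

Step 2: Apply Dijkstra's algorithm from vertex 3:
  Visit vertex 3 (distance=0)
    Update dist[2] = 1
    Update dist[4] = 1
    Update dist[5] = 5
    Update dist[6] = 5
    Update dist[7] = 7
    Update dist[8] = 7
  Visit vertex 2 (distance=1)

Step 3: Shortest path: 3 -> 2
Total weight: 1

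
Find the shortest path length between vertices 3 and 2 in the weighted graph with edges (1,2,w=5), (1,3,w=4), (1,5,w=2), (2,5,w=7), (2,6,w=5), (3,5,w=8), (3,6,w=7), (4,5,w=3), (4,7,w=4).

Step 1: Build adjacency list with weights:
  1: 2(w=5), 3(w=4), 5(w=2)
  2: 1(w=5), 5(w=7), 6(w=5)
  3: 1(w=4), 5(w=8), 6(w=7)
  4: 5(w=3), 7(w=4)
  5: 1(w=2), 2(w=7), 3(w=8), 4(w=3)
  6: 2(w=5), 3(w=7)
  7: 4(w=4)

Step 2: Apply Dijkstra's algorithm from vertex 3:
  Visit vertex 3 (distance=0)
    Update dist[1] = 4
    Update dist[5] = 8
    Update dist[6] = 7
  Visit vertex 1 (distance=4)
    Update dist[2] = 9
    Update dist[5] = 6
  Visit vertex 5 (distance=6)
    Update dist[4] = 9
  Visit vertex 6 (distance=7)
  Visit vertex 2 (distance=9)

Step 3: Shortest path: 3 -> 1 -> 2
Total weight: 4 + 5 = 9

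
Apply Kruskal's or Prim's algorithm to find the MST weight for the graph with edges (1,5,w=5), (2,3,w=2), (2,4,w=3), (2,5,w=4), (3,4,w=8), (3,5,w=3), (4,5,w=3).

Apply Kruskal's algorithm (sort edges by weight, add if no cycle):

Sorted edges by weight:
  (2,3) w=2
  (2,4) w=3
  (3,5) w=3
  (4,5) w=3
  (2,5) w=4
  (1,5) w=5
  (3,4) w=8

Add edge (2,3) w=2 -- no cycle. Running total: 2
Add edge (2,4) w=3 -- no cycle. Running total: 5
Add edge (3,5) w=3 -- no cycle. Running total: 8
Skip edge (4,5) w=3 -- would create cycle
Skip edge (2,5) w=4 -- would create cycle
Add edge (1,5) w=5 -- no cycle. Running total: 13

MST edges: (2,3,w=2), (2,4,w=3), (3,5,w=3), (1,5,w=5)
Total MST weight: 2 + 3 + 3 + 5 = 13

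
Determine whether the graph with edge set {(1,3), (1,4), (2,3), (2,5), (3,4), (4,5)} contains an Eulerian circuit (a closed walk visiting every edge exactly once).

Step 1: Find the degree of each vertex:
  deg(1) = 2
  deg(2) = 2
  deg(3) = 3
  deg(4) = 3
  deg(5) = 2

Step 2: Count vertices with odd degree:
  Odd-degree vertices: 3, 4 (2 total)

Step 3: Apply Euler's theorem:
  - Eulerian circuit exists iff graph is connected and all vertices have even degree
  - Eulerian path exists iff graph is connected and has 0 or 2 odd-degree vertices

Graph is connected with exactly 2 odd-degree vertices (3, 4).
Eulerian path exists (starting and ending at the odd-degree vertices), but no Eulerian circuit.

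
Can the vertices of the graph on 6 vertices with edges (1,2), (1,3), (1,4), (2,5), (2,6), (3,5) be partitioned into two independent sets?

Step 1: Attempt 2-coloring using BFS:
  Start at vertex 1, assign color 0
  Color vertex 2 with color 1 (neighbor of 1)
  Color vertex 3 with color 1 (neighbor of 1)
  Color vertex 4 with color 1 (neighbor of 1)
  Color vertex 5 with color 0 (neighbor of 2)
  Color vertex 6 with color 0 (neighbor of 2)

Step 2: 2-coloring succeeded. No conflicts found.
  Set A (color 0): {1, 5, 6}
  Set B (color 1): {2, 3, 4}

The graph is bipartite with partition {1, 5, 6}, {2, 3, 4}.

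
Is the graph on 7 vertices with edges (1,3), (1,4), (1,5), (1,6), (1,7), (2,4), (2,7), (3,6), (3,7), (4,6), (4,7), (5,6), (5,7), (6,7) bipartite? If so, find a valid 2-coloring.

Step 1: Attempt 2-coloring using BFS:
  Start at vertex 1, assign color 0
  Color vertex 3 with color 1 (neighbor of 1)
  Color vertex 4 with color 1 (neighbor of 1)
  Color vertex 5 with color 1 (neighbor of 1)
  Color vertex 6 with color 1 (neighbor of 1)
  Color vertex 7 with color 1 (neighbor of 1)

Step 2: Conflict found! Vertices 3 and 6 are adjacent but have the same color.
This means the graph contains an odd cycle.

The graph is NOT bipartite.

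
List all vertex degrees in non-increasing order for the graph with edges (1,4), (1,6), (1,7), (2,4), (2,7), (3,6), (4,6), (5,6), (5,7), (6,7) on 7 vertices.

Step 1: Count edges incident to each vertex:
  deg(1) = 3 (neighbors: 4, 6, 7)
  deg(2) = 2 (neighbors: 4, 7)
  deg(3) = 1 (neighbors: 6)
  deg(4) = 3 (neighbors: 1, 2, 6)
  deg(5) = 2 (neighbors: 6, 7)
  deg(6) = 5 (neighbors: 1, 3, 4, 5, 7)
  deg(7) = 4 (neighbors: 1, 2, 5, 6)

Step 2: Sort degrees in non-increasing order:
  Degrees: [3, 2, 1, 3, 2, 5, 4] -> sorted: [5, 4, 3, 3, 2, 2, 1]

Degree sequence: [5, 4, 3, 3, 2, 2, 1]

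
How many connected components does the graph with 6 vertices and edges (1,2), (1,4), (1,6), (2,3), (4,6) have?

Step 1: Build adjacency list from edges:
  1: 2, 4, 6
  2: 1, 3
  3: 2
  4: 1, 6
  5: (none)
  6: 1, 4

Step 2: Run BFS/DFS from vertex 1:
  Visited: {1, 2, 4, 6, 3}
  Reached 5 of 6 vertices

Step 3: Only 5 of 6 vertices reached. Graph is disconnected.
Connected components: {1, 2, 3, 4, 6}, {5}
Number of connected components: 2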